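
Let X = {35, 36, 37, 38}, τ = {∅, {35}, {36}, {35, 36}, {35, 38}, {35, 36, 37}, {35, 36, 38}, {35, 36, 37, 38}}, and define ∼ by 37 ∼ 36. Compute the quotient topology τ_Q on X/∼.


X/∼ = {[35], [36=37], [38]}; |τ_Q| = 5.

Equivalence classes: [35], [36=37], [38].
Quotient map π: X → X/∼ sends 35 ↦ [35], 36 ↦ [36=37], 37 ↦ [36=37], 38 ↦ [38].
For each subset V ⊆ X/∼, compute π^{-1}(V) ⊆ X and check whether π^{-1}(V) ∈ τ. V is open in τ_Q iff π^{-1}(V) ∈ τ.
  V = {}: π^{-1}(V) = ∅ ∈ τ ✓.
  V = {[35]}: π^{-1}(V) = {35} ∈ τ ✓.
  V = {[36=37]}: π^{-1}(V) = {36, 37} ∉ τ ✗.
  V = {[35], [36=37]}: π^{-1}(V) = {35, 36, 37} ∈ τ ✓.
  V = {[38]}: π^{-1}(V) = {38} ∉ τ ✗.
  V = {[35], [38]}: π^{-1}(V) = {35, 38} ∈ τ ✓.
  V = {[36=37], [38]}: π^{-1}(V) = {36, 37, 38} ∉ τ ✗.
  V = {[35], [36=37], [38]}: π^{-1}(V) = {35, 36, 37, 38} ∈ τ ✓.
Open sets in the quotient: τ_Q = {{}, {[35]}, {[35], [36=37]}, {[35], [38]}, {[35], [36=37], [38]}} (5 elements).


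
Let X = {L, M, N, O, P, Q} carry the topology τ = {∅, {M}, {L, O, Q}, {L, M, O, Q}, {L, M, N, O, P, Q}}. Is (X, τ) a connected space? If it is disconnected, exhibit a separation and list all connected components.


(X, τ) is connected.

Find clopen sets (U ∈ τ with X ∖ U ∈ τ):
  U = ∅, X ∖ U = {L, M, N, O, P, Q} — both open, so U is clopen.
  U = {L, M, N, O, P, Q}, X ∖ U = ∅ — both open, so U is clopen.
Only trivial clopens (∅ and X) exist, so (X, τ) is connected.
Compute connected components by grouping points that agree on all clopens:
  component: {L, M, N, O, P, Q}


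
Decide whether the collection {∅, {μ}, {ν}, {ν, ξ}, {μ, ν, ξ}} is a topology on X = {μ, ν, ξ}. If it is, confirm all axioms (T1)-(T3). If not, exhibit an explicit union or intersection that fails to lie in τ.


τ is NOT a topology on X.

Axiom (T1): ∅ ∈ τ? Yes; X ∈ τ? Yes.
Axiom (T2/T3): check pairwise unions and intersections of members of τ.
Counterexample for (T2): {μ} ∪ {ν} = {μ, ν} ∉ τ. Therefore τ is NOT a topology.


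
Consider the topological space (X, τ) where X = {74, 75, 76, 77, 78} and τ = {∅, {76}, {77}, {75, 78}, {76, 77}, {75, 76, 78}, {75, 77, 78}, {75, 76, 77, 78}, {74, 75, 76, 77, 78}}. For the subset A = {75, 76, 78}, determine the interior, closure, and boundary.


int(A) = {75, 76, 78}, cl(A) = {74, 75, 76, 78}, ∂A = {74}.

Closed sets in (X, τ) are complements of opens:
  closed(X, τ) = {∅, {74}, {74, 76}, {74, 77}, {74, 75, 78}, {74, 76, 77}, {74, 75, 76, 78}, {74, 75, 77, 78}, {74, 75, 76, 77, 78}}.
int(A) = ⋃ {U ∈ τ : U ⊆ A}. Opens contained in A: ∅, {76}, {75, 78}, {75, 76, 78}.
Taking the union of these: int(A) = {75, 76, 78}.
cl(A) = ⋂ {C closed : A ⊆ C}. Closed sets containing A: {74, 75, 76, 78}, {74, 75, 76, 77, 78}.
Intersecting these: cl(A) = {74, 75, 76, 78}.
∂A = cl(A) ∖ int(A) = {74, 75, 76, 78} ∖ {75, 76, 78} = {74}.


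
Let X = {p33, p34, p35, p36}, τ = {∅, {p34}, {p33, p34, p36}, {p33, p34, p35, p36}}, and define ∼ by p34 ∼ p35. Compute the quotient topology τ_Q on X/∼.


X/∼ = {[p33], [p34=p35], [p36]}; |τ_Q| = 2.

Equivalence classes: [p33], [p34=p35], [p36].
Quotient map π: X → X/∼ sends p33 ↦ [p33], p34 ↦ [p34=p35], p35 ↦ [p34=p35], p36 ↦ [p36].
For each subset V ⊆ X/∼, compute π^{-1}(V) ⊆ X and check whether π^{-1}(V) ∈ τ. V is open in τ_Q iff π^{-1}(V) ∈ τ.
  V = {}: π^{-1}(V) = ∅ ∈ τ ✓.
  V = {[p33]}: π^{-1}(V) = {p33} ∉ τ ✗.
  V = {[p34=p35]}: π^{-1}(V) = {p34, p35} ∉ τ ✗.
  V = {[p33], [p34=p35]}: π^{-1}(V) = {p33, p34, p35} ∉ τ ✗.
  V = {[p36]}: π^{-1}(V) = {p36} ∉ τ ✗.
  V = {[p33], [p36]}: π^{-1}(V) = {p33, p36} ∉ τ ✗.
  V = {[p34=p35], [p36]}: π^{-1}(V) = {p34, p35, p36} ∉ τ ✗.
  V = {[p33], [p34=p35], [p36]}: π^{-1}(V) = {p33, p34, p35, p36} ∈ τ ✓.
Open sets in the quotient: τ_Q = {{}, {[p33], [p34=p35], [p36]}} (2 elements).


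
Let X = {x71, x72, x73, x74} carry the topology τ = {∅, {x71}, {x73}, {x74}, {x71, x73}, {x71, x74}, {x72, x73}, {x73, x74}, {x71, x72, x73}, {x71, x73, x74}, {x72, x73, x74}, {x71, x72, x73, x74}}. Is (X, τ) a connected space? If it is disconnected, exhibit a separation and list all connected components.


(X, τ) is disconnected; components = [{x71}, {x74}, {x72, x73}].

Find clopen sets (U ∈ τ with X ∖ U ∈ τ):
  U = ∅, X ∖ U = {x71, x72, x73, x74} — both open, so U is clopen.
  U = {x71}, X ∖ U = {x72, x73, x74} — both open, so U is clopen.
  U = {x74}, X ∖ U = {x71, x72, x73} — both open, so U is clopen.
  U = {x71, x74}, X ∖ U = {x72, x73} — both open, so U is clopen.
  U = {x72, x73}, X ∖ U = {x71, x74} — both open, so U is clopen.
  U = {x71, x72, x73}, X ∖ U = {x74} — both open, so U is clopen.
  U = {x72, x73, x74}, X ∖ U = {x71} — both open, so U is clopen.
  U = {x71, x72, x73, x74}, X ∖ U = ∅ — both open, so U is clopen.
Nontrivial clopen(s) exist: e.g. {x71, x74}. So (X, τ) is disconnected.
Compute connected components by grouping points that agree on all clopens:
  component: {x71}
  component: {x74}
  component: {x72, x73}


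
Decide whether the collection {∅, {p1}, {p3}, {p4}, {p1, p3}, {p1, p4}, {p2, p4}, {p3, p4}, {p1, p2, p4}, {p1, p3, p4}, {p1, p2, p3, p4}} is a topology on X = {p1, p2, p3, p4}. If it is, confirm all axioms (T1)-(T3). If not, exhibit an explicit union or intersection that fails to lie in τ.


τ is NOT a topology on X.

Axiom (T1): ∅ ∈ τ? Yes; X ∈ τ? Yes.
Axiom (T2/T3): check pairwise unions and intersections of members of τ.
Counterexample for (T2): {p3} ∪ {p2, p4} = {p2, p3, p4} ∉ τ. Therefore τ is NOT a topology.


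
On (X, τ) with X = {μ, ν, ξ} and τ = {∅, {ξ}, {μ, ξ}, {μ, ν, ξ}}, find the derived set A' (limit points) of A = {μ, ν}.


A' = {ν}

For each x ∈ X, list the open sets U ∈ τ with x ∈ U, then check whether U ∩ (A ∖ {x}) ≠ ∅ for every such U.
  x = μ: open {μ, ξ} ∋ x has {μ, ξ} ∩ (A ∖ {μ}) = ∅, so x is NOT a limit point.
  x = ν: opens ∋ x are {μ, ν, ξ}; each meets A ∖ {ν}, so x IS a limit point.
  x = ξ: open {ξ} ∋ x has {ξ} ∩ (A ∖ {ξ}) = ∅, so x is NOT a limit point.
Collecting: A' = {ν}.


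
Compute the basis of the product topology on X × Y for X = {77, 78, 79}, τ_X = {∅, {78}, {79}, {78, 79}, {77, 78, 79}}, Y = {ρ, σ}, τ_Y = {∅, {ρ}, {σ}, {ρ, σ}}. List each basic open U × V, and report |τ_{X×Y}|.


Basis B = {∅ × ∅, {78} × {ρ}, {78} × {σ}, {79} × {ρ}, {79} × {σ}, {78} × {ρ, σ}, {78, 79} × {ρ}, {78, 79} × {σ}, {79} × {ρ, σ}, {77, 78, 79} × {ρ}, {77, 78, 79} × {σ}, {78, 79} × {ρ, σ}, {77, 78, 79} × {ρ, σ}}; |τ_{X×Y}| = 25.

Enumerate products U × V with U ∈ τ_X, V ∈ τ_Y (deduplicated):
  ∅ × ∅ = {} (∅)
  {78} × {ρ} = {(78,ρ)}
  {78} × {σ} = {(78,σ)}
  {79} × {ρ} = {(79,ρ)}
  {79} × {σ} = {(79,σ)}
  {78} × {ρ, σ} = {(78,ρ), (78,σ)}
  {78, 79} × {ρ} = {(78,ρ), (79,ρ)}
  {78, 79} × {σ} = {(78,σ), (79,σ)}
  {79} × {ρ, σ} = {(79,ρ), (79,σ)}
  {77, 78, 79} × {ρ} = {(77,ρ), (78,ρ), (79,ρ)}
  {77, 78, 79} × {σ} = {(77,σ), (78,σ), (79,σ)}
  {78, 79} × {ρ, σ} = {(78,ρ), (78,σ), (79,ρ), (79,σ)}
  {77, 78, 79} × {ρ, σ} = {(77,ρ), (77,σ), (78,ρ), (78,σ), (79,ρ), (79,σ)}
These 13 distinct sets form the basis B.
Close under arbitrary unions to get τ_{X×Y}; counting gives |τ_{X×Y}| = 25.


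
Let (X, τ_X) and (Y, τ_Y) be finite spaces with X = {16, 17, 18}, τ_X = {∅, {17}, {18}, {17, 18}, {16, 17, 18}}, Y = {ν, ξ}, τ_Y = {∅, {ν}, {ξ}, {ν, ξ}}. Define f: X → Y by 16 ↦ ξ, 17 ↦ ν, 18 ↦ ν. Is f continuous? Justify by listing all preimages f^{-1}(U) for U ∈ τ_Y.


f is NOT continuous.

Compute f^{-1}(U) for each U ∈ τ_Y:
  U = ∅: f^{-1}(U) = ∅ ∈ τ_X ✓.
  U = {ν}: f^{-1}(U) = {17, 18} ∈ τ_X ✓.
  U = {ξ}: f^{-1}(U) = {16} ∉ τ_X ✗.
  U = {ν, ξ}: f^{-1}(U) = {16, 17, 18} ∈ τ_X ✓.
Found U = {ξ} with f^{-1}(U) = {16} not in τ_X. Therefore f is NOT continuous.


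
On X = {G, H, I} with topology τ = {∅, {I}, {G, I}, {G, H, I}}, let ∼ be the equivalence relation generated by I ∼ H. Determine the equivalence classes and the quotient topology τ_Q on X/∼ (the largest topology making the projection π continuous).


X/∼ = {[G], [H=I]}; |τ_Q| = 2.

Equivalence classes: [G], [H=I].
Quotient map π: X → X/∼ sends G ↦ [G], H ↦ [H=I], I ↦ [H=I].
For each subset V ⊆ X/∼, compute π^{-1}(V) ⊆ X and check whether π^{-1}(V) ∈ τ. V is open in τ_Q iff π^{-1}(V) ∈ τ.
  V = {}: π^{-1}(V) = ∅ ∈ τ ✓.
  V = {[G]}: π^{-1}(V) = {G} ∉ τ ✗.
  V = {[H=I]}: π^{-1}(V) = {H, I} ∉ τ ✗.
  V = {[G], [H=I]}: π^{-1}(V) = {G, H, I} ∈ τ ✓.
Open sets in the quotient: τ_Q = {{}, {[G], [H=I]}} (2 elements).


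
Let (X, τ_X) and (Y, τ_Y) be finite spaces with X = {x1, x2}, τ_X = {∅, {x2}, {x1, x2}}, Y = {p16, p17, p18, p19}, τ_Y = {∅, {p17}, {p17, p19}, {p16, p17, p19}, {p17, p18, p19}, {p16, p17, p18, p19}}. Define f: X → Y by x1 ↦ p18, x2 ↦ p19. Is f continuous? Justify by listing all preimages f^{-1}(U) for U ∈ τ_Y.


f IS continuous.

Compute f^{-1}(U) for each U ∈ τ_Y:
  U = ∅: f^{-1}(U) = ∅ ∈ τ_X ✓.
  U = {p17}: f^{-1}(U) = ∅ ∈ τ_X ✓.
  U = {p17, p19}: f^{-1}(U) = {x2} ∈ τ_X ✓.
  U = {p16, p17, p19}: f^{-1}(U) = {x2} ∈ τ_X ✓.
  U = {p17, p18, p19}: f^{-1}(U) = {x1, x2} ∈ τ_X ✓.
  U = {p16, p17, p18, p19}: f^{-1}(U) = {x1, x2} ∈ τ_X ✓.
Every preimage lies in τ_X, so f IS continuous.


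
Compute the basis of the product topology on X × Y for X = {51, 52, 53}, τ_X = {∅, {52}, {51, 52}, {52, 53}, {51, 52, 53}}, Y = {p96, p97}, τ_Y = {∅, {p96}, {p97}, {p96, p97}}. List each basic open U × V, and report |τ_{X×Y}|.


Basis B = {∅ × ∅, {52} × {p96}, {52} × {p97}, {51, 52} × {p96}, {51, 52} × {p97}, {52} × {p96, p97}, {52, 53} × {p96}, {52, 53} × {p97}, {51, 52, 53} × {p96}, {51, 52, 53} × {p97}, {51, 52} × {p96, p97}, {52, 53} × {p96, p97}, {51, 52, 53} × {p96, p97}}; |τ_{X×Y}| = 25.

Enumerate products U × V with U ∈ τ_X, V ∈ τ_Y (deduplicated):
  ∅ × ∅ = {} (∅)
  {52} × {p96} = {(52,p96)}
  {52} × {p97} = {(52,p97)}
  {51, 52} × {p96} = {(51,p96), (52,p96)}
  {51, 52} × {p97} = {(51,p97), (52,p97)}
  {52} × {p96, p97} = {(52,p96), (52,p97)}
  {52, 53} × {p96} = {(52,p96), (53,p96)}
  {52, 53} × {p97} = {(52,p97), (53,p97)}
  {51, 52, 53} × {p96} = {(51,p96), (52,p96), (53,p96)}
  {51, 52, 53} × {p97} = {(51,p97), (52,p97), (53,p97)}
  {51, 52} × {p96, p97} = {(51,p96), (51,p97), (52,p96), (52,p97)}
  {52, 53} × {p96, p97} = {(52,p96), (52,p97), (53,p96), (53,p97)}
  {51, 52, 53} × {p96, p97} = {(51,p96), (51,p97), (52,p96), (52,p97), (53,p96), (53,p97)}
These 13 distinct sets form the basis B.
Close under arbitrary unions to get τ_{X×Y}; counting gives |τ_{X×Y}| = 25.


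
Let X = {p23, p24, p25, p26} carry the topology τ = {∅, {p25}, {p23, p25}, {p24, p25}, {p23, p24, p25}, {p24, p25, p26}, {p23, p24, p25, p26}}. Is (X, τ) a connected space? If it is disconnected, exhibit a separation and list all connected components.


(X, τ) is connected.

Find clopen sets (U ∈ τ with X ∖ U ∈ τ):
  U = ∅, X ∖ U = {p23, p24, p25, p26} — both open, so U is clopen.
  U = {p23, p24, p25, p26}, X ∖ U = ∅ — both open, so U is clopen.
Only trivial clopens (∅ and X) exist, so (X, τ) is connected.
Compute connected components by grouping points that agree on all clopens:
  component: {p23, p24, p25, p26}


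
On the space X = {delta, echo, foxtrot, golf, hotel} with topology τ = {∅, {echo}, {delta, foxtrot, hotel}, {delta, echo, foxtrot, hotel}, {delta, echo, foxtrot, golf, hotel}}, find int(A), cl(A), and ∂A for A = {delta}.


int(A) = ∅, cl(A) = {delta, foxtrot, golf, hotel}, ∂A = {delta, foxtrot, golf, hotel}.

Closed sets in (X, τ) are complements of opens:
  closed(X, τ) = {∅, {golf}, {echo, golf}, {delta, foxtrot, golf, hotel}, {delta, echo, foxtrot, golf, hotel}}.
int(A) = ⋃ {U ∈ τ : U ⊆ A}. Opens contained in A: ∅.
Taking the union of these: int(A) = ∅.
cl(A) = ⋂ {C closed : A ⊆ C}. Closed sets containing A: {delta, foxtrot, golf, hotel}, {delta, echo, foxtrot, golf, hotel}.
Intersecting these: cl(A) = {delta, foxtrot, golf, hotel}.
∂A = cl(A) ∖ int(A) = {delta, foxtrot, golf, hotel} ∖ ∅ = {delta, foxtrot, golf, hotel}.


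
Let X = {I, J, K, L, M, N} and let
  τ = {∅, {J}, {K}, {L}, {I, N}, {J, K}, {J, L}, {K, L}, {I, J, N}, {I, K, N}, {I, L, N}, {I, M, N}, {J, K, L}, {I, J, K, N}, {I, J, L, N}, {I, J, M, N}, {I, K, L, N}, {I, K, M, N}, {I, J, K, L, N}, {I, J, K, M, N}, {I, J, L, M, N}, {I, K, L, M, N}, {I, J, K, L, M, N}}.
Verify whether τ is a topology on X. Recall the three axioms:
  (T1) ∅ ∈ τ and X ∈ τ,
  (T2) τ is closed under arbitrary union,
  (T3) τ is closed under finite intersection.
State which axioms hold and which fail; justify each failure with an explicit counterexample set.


τ is NOT a topology on X.

Axiom (T1): ∅ ∈ τ? Yes; X ∈ τ? Yes.
Axiom (T2/T3): check pairwise unions and intersections of members of τ.
Counterexample for (T2): {L} ∪ {I, M, N} = {I, L, M, N} ∉ τ. Therefore τ is NOT a topology.


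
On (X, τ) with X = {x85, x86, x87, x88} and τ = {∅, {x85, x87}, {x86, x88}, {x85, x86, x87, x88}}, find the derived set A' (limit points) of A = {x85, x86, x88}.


A' = {x86, x87, x88}

For each x ∈ X, list the open sets U ∈ τ with x ∈ U, then check whether U ∩ (A ∖ {x}) ≠ ∅ for every such U.
  x = x85: open {x85, x87} ∋ x has {x85, x87} ∩ (A ∖ {x85}) = ∅, so x is NOT a limit point.
  x = x86: opens ∋ x are {x86, x88}, {x85, x86, x87, x88}; each meets A ∖ {x86}, so x IS a limit point.
  x = x87: opens ∋ x are {x85, x87}, {x85, x86, x87, x88}; each meets A ∖ {x87}, so x IS a limit point.
  x = x88: opens ∋ x are {x86, x88}, {x85, x86, x87, x88}; each meets A ∖ {x88}, so x IS a limit point.
Collecting: A' = {x86, x87, x88}.


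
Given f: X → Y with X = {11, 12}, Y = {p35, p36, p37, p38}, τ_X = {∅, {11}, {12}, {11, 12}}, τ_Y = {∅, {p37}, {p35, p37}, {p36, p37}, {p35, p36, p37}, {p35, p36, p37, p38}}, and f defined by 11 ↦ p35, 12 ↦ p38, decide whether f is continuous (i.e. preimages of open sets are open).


f IS continuous.

Compute f^{-1}(U) for each U ∈ τ_Y:
  U = ∅: f^{-1}(U) = ∅ ∈ τ_X ✓.
  U = {p37}: f^{-1}(U) = ∅ ∈ τ_X ✓.
  U = {p35, p37}: f^{-1}(U) = {11} ∈ τ_X ✓.
  U = {p36, p37}: f^{-1}(U) = ∅ ∈ τ_X ✓.
  U = {p35, p36, p37}: f^{-1}(U) = {11} ∈ τ_X ✓.
  U = {p35, p36, p37, p38}: f^{-1}(U) = {11, 12} ∈ τ_X ✓.
Every preimage lies in τ_X, so f IS continuous.


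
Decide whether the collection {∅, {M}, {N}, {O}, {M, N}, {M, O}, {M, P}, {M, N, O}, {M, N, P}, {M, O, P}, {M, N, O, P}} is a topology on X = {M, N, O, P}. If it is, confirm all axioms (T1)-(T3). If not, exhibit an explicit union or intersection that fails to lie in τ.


τ is NOT a topology on X.

Axiom (T1): ∅ ∈ τ? Yes; X ∈ τ? Yes.
Axiom (T2/T3): check pairwise unions and intersections of members of τ.
Counterexample for (T2): {N} ∪ {O} = {N, O} ∉ τ. Therefore τ is NOT a topology.


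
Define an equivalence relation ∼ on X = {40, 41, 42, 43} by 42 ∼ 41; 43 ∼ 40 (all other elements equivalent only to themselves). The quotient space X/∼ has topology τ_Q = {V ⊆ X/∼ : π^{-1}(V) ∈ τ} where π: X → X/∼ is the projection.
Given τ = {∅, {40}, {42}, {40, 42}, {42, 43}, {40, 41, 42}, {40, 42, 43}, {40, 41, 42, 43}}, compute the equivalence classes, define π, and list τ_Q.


X/∼ = {[40=43], [41=42]}; |τ_Q| = 2.

Equivalence classes: [40=43], [41=42].
Quotient map π: X → X/∼ sends 40 ↦ [40=43], 41 ↦ [41=42], 42 ↦ [41=42], 43 ↦ [40=43].
For each subset V ⊆ X/∼, compute π^{-1}(V) ⊆ X and check whether π^{-1}(V) ∈ τ. V is open in τ_Q iff π^{-1}(V) ∈ τ.
  V = {}: π^{-1}(V) = ∅ ∈ τ ✓.
  V = {[40=43]}: π^{-1}(V) = {40, 43} ∉ τ ✗.
  V = {[41=42]}: π^{-1}(V) = {41, 42} ∉ τ ✗.
  V = {[40=43], [41=42]}: π^{-1}(V) = {40, 41, 42, 43} ∈ τ ✓.
Open sets in the quotient: τ_Q = {{}, {[40=43], [41=42]}} (2 elements).


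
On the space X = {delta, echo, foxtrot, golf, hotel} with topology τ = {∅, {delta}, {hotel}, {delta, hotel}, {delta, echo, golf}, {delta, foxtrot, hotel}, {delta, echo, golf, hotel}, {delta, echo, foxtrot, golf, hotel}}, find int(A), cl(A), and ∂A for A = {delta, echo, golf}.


int(A) = {delta, echo, golf}, cl(A) = {delta, echo, foxtrot, golf}, ∂A = {foxtrot}.

Closed sets in (X, τ) are complements of opens:
  closed(X, τ) = {∅, {foxtrot}, {echo, golf}, {foxtrot, hotel}, {echo, foxtrot, golf}, {delta, echo, foxtrot, golf}, {echo, foxtrot, golf, hotel}, {delta, echo, foxtrot, golf, hotel}}.
int(A) = ⋃ {U ∈ τ : U ⊆ A}. Opens contained in A: ∅, {delta}, {delta, echo, golf}.
Taking the union of these: int(A) = {delta, echo, golf}.
cl(A) = ⋂ {C closed : A ⊆ C}. Closed sets containing A: {delta, echo, foxtrot, golf}, {delta, echo, foxtrot, golf, hotel}.
Intersecting these: cl(A) = {delta, echo, foxtrot, golf}.
∂A = cl(A) ∖ int(A) = {delta, echo, foxtrot, golf} ∖ {delta, echo, golf} = {foxtrot}.


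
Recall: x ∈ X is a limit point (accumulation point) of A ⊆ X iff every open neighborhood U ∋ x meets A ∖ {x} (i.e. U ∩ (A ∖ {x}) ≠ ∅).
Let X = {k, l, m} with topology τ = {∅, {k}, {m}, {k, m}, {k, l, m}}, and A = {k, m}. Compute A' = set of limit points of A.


A' = {l}

For each x ∈ X, list the open sets U ∈ τ with x ∈ U, then check whether U ∩ (A ∖ {x}) ≠ ∅ for every such U.
  x = k: open {k} ∋ x has {k} ∩ (A ∖ {k}) = ∅, so x is NOT a limit point.
  x = l: opens ∋ x are {k, l, m}; each meets A ∖ {l}, so x IS a limit point.
  x = m: open {m} ∋ x has {m} ∩ (A ∖ {m}) = ∅, so x is NOT a limit point.
Collecting: A' = {l}.


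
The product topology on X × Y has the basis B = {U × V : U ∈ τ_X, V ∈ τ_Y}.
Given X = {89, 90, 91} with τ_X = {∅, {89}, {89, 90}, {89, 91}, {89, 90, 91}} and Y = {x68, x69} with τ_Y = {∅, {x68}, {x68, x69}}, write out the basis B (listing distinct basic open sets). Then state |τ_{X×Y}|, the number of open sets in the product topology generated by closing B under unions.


Basis B = {∅ × ∅, {89} × {x68}, {89} × {x68, x69}, {89, 90} × {x68}, {89, 91} × {x68}, {89, 90, 91} × {x68}, {89, 90} × {x68, x69}, {89, 91} × {x68, x69}, {89, 90, 91} × {x68, x69}}; |τ_{X×Y}| = 14.

Enumerate products U × V with U ∈ τ_X, V ∈ τ_Y (deduplicated):
  ∅ × ∅ = {} (∅)
  {89} × {x68} = {(89,x68)}
  {89} × {x68, x69} = {(89,x68), (89,x69)}
  {89, 90} × {x68} = {(89,x68), (90,x68)}
  {89, 91} × {x68} = {(89,x68), (91,x68)}
  {89, 90, 91} × {x68} = {(89,x68), (90,x68), (91,x68)}
  {89, 90} × {x68, x69} = {(89,x68), (89,x69), (90,x68), (90,x69)}
  {89, 91} × {x68, x69} = {(89,x68), (89,x69), (91,x68), (91,x69)}
  {89, 90, 91} × {x68, x69} = {(89,x68), (89,x69), (90,x68), (90,x69), (91,x68), (91,x69)}
These 9 distinct sets form the basis B.
Close under arbitrary unions to get τ_{X×Y}; counting gives |τ_{X×Y}| = 14.


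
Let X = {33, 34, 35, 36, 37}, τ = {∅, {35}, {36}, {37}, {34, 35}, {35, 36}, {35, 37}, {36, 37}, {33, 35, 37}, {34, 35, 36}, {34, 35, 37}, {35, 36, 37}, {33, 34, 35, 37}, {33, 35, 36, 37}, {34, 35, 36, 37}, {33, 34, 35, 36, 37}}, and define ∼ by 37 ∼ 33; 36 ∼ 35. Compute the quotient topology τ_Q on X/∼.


X/∼ = {[33=37], [34], [35=36]}; |τ_Q| = 5.

Equivalence classes: [33=37], [34], [35=36].
Quotient map π: X → X/∼ sends 33 ↦ [33=37], 34 ↦ [34], 35 ↦ [35=36], 36 ↦ [35=36], 37 ↦ [33=37].
For each subset V ⊆ X/∼, compute π^{-1}(V) ⊆ X and check whether π^{-1}(V) ∈ τ. V is open in τ_Q iff π^{-1}(V) ∈ τ.
  V = {}: π^{-1}(V) = ∅ ∈ τ ✓.
  V = {[33=37]}: π^{-1}(V) = {33, 37} ∉ τ ✗.
  V = {[34]}: π^{-1}(V) = {34} ∉ τ ✗.
  V = {[33=37], [34]}: π^{-1}(V) = {33, 34, 37} ∉ τ ✗.
  V = {[35=36]}: π^{-1}(V) = {35, 36} ∈ τ ✓.
  V = {[33=37], [35=36]}: π^{-1}(V) = {33, 35, 36, 37} ∈ τ ✓.
  V = {[34], [35=36]}: π^{-1}(V) = {34, 35, 36} ∈ τ ✓.
  V = {[33=37], [34], [35=36]}: π^{-1}(V) = {33, 34, 35, 36, 37} ∈ τ ✓.
Open sets in the quotient: τ_Q = {{}, {[35=36]}, {[33=37], [35=36]}, {[34], [35=36]}, {[33=37], [34], [35=36]}} (5 elements).


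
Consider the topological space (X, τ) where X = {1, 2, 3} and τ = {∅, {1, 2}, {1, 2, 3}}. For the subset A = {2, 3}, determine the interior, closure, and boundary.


int(A) = ∅, cl(A) = {1, 2, 3}, ∂A = {1, 2, 3}.

Closed sets in (X, τ) are complements of opens:
  closed(X, τ) = {∅, {3}, {1, 2, 3}}.
int(A) = ⋃ {U ∈ τ : U ⊆ A}. Opens contained in A: ∅.
Taking the union of these: int(A) = ∅.
cl(A) = ⋂ {C closed : A ⊆ C}. Closed sets containing A: {1, 2, 3}.
Intersecting these: cl(A) = {1, 2, 3}.
∂A = cl(A) ∖ int(A) = {1, 2, 3} ∖ ∅ = {1, 2, 3}.


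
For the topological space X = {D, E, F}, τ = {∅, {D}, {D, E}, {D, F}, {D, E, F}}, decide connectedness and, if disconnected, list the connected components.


(X, τ) is connected.

Find clopen sets (U ∈ τ with X ∖ U ∈ τ):
  U = ∅, X ∖ U = {D, E, F} — both open, so U is clopen.
  U = {D, E, F}, X ∖ U = ∅ — both open, so U is clopen.
Only trivial clopens (∅ and X) exist, so (X, τ) is connected.
Compute connected components by grouping points that agree on all clopens:
  component: {D, E, F}


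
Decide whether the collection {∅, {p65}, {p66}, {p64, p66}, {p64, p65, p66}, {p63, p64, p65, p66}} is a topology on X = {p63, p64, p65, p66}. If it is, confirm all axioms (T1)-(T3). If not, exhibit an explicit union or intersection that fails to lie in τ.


τ is NOT a topology on X.

Axiom (T1): ∅ ∈ τ? Yes; X ∈ τ? Yes.
Axiom (T2/T3): check pairwise unions and intersections of members of τ.
Counterexample for (T2): {p65} ∪ {p66} = {p65, p66} ∉ τ. Therefore τ is NOT a topology.


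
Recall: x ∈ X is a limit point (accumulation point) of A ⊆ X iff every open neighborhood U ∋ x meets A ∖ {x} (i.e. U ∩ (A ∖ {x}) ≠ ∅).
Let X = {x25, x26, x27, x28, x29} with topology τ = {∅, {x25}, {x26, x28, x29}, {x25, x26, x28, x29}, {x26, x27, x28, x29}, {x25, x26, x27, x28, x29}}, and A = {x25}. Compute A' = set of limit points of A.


A' = ∅

For each x ∈ X, list the open sets U ∈ τ with x ∈ U, then check whether U ∩ (A ∖ {x}) ≠ ∅ for every such U.
  x = x25: open {x25} ∋ x has {x25} ∩ (A ∖ {x25}) = ∅, so x is NOT a limit point.
  x = x26: open {x26, x28, x29} ∋ x has {x26, x28, x29} ∩ (A ∖ {x26}) = ∅, so x is NOT a limit point.
  x = x27: open {x26, x27, x28, x29} ∋ x has {x26, x27, x28, x29} ∩ (A ∖ {x27}) = ∅, so x is NOT a limit point.
  x = x28: open {x26, x28, x29} ∋ x has {x26, x28, x29} ∩ (A ∖ {x28}) = ∅, so x is NOT a limit point.
  x = x29: open {x26, x28, x29} ∋ x has {x26, x28, x29} ∩ (A ∖ {x29}) = ∅, so x is NOT a limit point.
Collecting: A' = ∅.


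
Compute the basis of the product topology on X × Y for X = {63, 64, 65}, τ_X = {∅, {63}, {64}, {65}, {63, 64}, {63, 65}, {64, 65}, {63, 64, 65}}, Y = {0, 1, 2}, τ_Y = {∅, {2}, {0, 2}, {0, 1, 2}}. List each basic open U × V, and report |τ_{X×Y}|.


Basis B = {∅ × ∅, {63} × {2}, {64} × {2}, {65} × {2}, {63} × {0, 2}, {63, 64} × {2}, {63, 65} × {2}, {64} × {0, 2}, {64, 65} × {2}, {65} × {0, 2}, {63} × {0, 1, 2}, {63, 64, 65} × {2}, {64} × {0, 1, 2}, {65} × {0, 1, 2}, {63, 64} × {0, 2}, {63, 65} × {0, 2}, {64, 65} × {0, 2}, {63, 64} × {0, 1, 2}, {63, 65} × {0, 1, 2}, {63, 64, 65} × {0, 2}, {64, 65} × {0, 1, 2}, {63, 64, 65} × {0, 1, 2}}; |τ_{X×Y}| = 64.

Enumerate products U × V with U ∈ τ_X, V ∈ τ_Y (deduplicated):
  ∅ × ∅ = {} (∅)
  {63} × {2} = {(63,2)}
  {64} × {2} = {(64,2)}
  {65} × {2} = {(65,2)}
  {63} × {0, 2} = {(63,0), (63,2)}
  {63, 64} × {2} = {(63,2), (64,2)}
  {63, 65} × {2} = {(63,2), (65,2)}
  {64} × {0, 2} = {(64,0), (64,2)}
  {64, 65} × {2} = {(64,2), (65,2)}
  {65} × {0, 2} = {(65,0), (65,2)}
  {63} × {0, 1, 2} = {(63,0), (63,1), (63,2)}
  {63, 64, 65} × {2} = {(63,2), (64,2), (65,2)}
  {64} × {0, 1, 2} = {(64,0), (64,1), (64,2)}
  {65} × {0, 1, 2} = {(65,0), (65,1), (65,2)}
  {63, 64} × {0, 2} = {(63,0), (63,2), (64,0), (64,2)}
  {63, 65} × {0, 2} = {(63,0), (63,2), (65,0), (65,2)}
  {64, 65} × {0, 2} = {(64,0), (64,2), (65,0), (65,2)}
  {63, 64} × {0, 1, 2} = {(63,0), (63,1), (63,2), (64,0), (64,1), (64,2)}
  {63, 65} × {0, 1, 2} = {(63,0), (63,1), (63,2), (65,0), (65,1), (65,2)}
  {63, 64, 65} × {0, 2} = {(63,0), (63,2), (64,0), (64,2), (65,0), (65,2)}
  {64, 65} × {0, 1, 2} = {(64,0), (64,1), (64,2), (65,0), (65,1), (65,2)}
  {63, 64, 65} × {0, 1, 2} = {(63,0), (63,1), (63,2), (64,0), (64,1), (64,2), (65,0), (65,1), (65,2)}
These 22 distinct sets form the basis B.
Close under arbitrary unions to get τ_{X×Y}; counting gives |τ_{X×Y}| = 64.


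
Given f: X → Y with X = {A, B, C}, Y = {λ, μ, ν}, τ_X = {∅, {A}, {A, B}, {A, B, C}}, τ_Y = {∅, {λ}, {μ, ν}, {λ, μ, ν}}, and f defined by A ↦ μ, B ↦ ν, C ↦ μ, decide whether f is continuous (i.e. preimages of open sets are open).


f IS continuous.

Compute f^{-1}(U) for each U ∈ τ_Y:
  U = ∅: f^{-1}(U) = ∅ ∈ τ_X ✓.
  U = {λ}: f^{-1}(U) = ∅ ∈ τ_X ✓.
  U = {μ, ν}: f^{-1}(U) = {A, B, C} ∈ τ_X ✓.
  U = {λ, μ, ν}: f^{-1}(U) = {A, B, C} ∈ τ_X ✓.
Every preimage lies in τ_X, so f IS continuous.


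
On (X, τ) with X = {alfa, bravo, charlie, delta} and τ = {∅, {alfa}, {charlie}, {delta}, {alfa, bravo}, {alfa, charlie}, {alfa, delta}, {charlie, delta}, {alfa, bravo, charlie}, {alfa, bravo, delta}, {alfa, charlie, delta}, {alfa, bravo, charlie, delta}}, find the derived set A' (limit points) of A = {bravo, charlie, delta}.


A' = ∅

For each x ∈ X, list the open sets U ∈ τ with x ∈ U, then check whether U ∩ (A ∖ {x}) ≠ ∅ for every such U.
  x = alfa: open {alfa} ∋ x has {alfa} ∩ (A ∖ {alfa}) = ∅, so x is NOT a limit point.
  x = bravo: open {alfa, bravo} ∋ x has {alfa, bravo} ∩ (A ∖ {bravo}) = ∅, so x is NOT a limit point.
  x = charlie: open {charlie} ∋ x has {charlie} ∩ (A ∖ {charlie}) = ∅, so x is NOT a limit point.
  x = delta: open {delta} ∋ x has {delta} ∩ (A ∖ {delta}) = ∅, so x is NOT a limit point.
Collecting: A' = ∅.


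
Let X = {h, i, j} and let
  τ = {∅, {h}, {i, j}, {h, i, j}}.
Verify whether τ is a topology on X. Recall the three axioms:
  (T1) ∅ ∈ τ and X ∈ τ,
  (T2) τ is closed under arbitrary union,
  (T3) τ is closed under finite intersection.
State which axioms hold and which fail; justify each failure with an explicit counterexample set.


τ IS a topology on X.

Axiom (T1): ∅ ∈ τ? Yes; X ∈ τ? Yes.
Axiom (T2/T3): check pairwise unions and intersections of members of τ.
All pairwise intersections and unions checked — each lies in τ. Therefore τ satisfies (T1), (T2), (T3): it IS a topology on X.


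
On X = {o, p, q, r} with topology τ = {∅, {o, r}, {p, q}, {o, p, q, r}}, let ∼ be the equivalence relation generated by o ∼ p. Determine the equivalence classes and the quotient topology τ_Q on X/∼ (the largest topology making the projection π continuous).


X/∼ = {[o=p], [q], [r]}; |τ_Q| = 2.

Equivalence classes: [o=p], [q], [r].
Quotient map π: X → X/∼ sends o ↦ [o=p], p ↦ [o=p], q ↦ [q], r ↦ [r].
For each subset V ⊆ X/∼, compute π^{-1}(V) ⊆ X and check whether π^{-1}(V) ∈ τ. V is open in τ_Q iff π^{-1}(V) ∈ τ.
  V = {}: π^{-1}(V) = ∅ ∈ τ ✓.
  V = {[o=p]}: π^{-1}(V) = {o, p} ∉ τ ✗.
  V = {[q]}: π^{-1}(V) = {q} ∉ τ ✗.
  V = {[o=p], [q]}: π^{-1}(V) = {o, p, q} ∉ τ ✗.
  V = {[r]}: π^{-1}(V) = {r} ∉ τ ✗.
  V = {[o=p], [r]}: π^{-1}(V) = {o, p, r} ∉ τ ✗.
  V = {[q], [r]}: π^{-1}(V) = {q, r} ∉ τ ✗.
  V = {[o=p], [q], [r]}: π^{-1}(V) = {o, p, q, r} ∈ τ ✓.
Open sets in the quotient: τ_Q = {{}, {[o=p], [q], [r]}} (2 elements).


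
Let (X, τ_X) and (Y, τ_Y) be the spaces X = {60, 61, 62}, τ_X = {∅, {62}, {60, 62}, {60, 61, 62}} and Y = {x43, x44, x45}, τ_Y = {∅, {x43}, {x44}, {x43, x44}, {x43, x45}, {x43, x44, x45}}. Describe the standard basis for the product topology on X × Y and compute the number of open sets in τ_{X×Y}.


Basis B = {∅ × ∅, {62} × {x43}, {62} × {x44}, {60, 62} × {x43}, {60, 62} × {x44}, {62} × {x43, x44}, {62} × {x43, x45}, {60, 61, 62} × {x43}, {60, 61, 62} × {x44}, {62} × {x43, x44, x45}, {60, 62} × {x43, x44}, {60, 62} × {x43, x45}, {60, 62} × {x43, x44, x45}, {60, 61, 62} × {x43, x44}, {60, 61, 62} × {x43, x45}, {60, 61, 62} × {x43, x44, x45}}; |τ_{X×Y}| = 40.

Enumerate products U × V with U ∈ τ_X, V ∈ τ_Y (deduplicated):
  ∅ × ∅ = {} (∅)
  {62} × {x43} = {(62,x43)}
  {62} × {x44} = {(62,x44)}
  {60, 62} × {x43} = {(60,x43), (62,x43)}
  {60, 62} × {x44} = {(60,x44), (62,x44)}
  {62} × {x43, x44} = {(62,x43), (62,x44)}
  {62} × {x43, x45} = {(62,x43), (62,x45)}
  {60, 61, 62} × {x43} = {(60,x43), (61,x43), (62,x43)}
  {60, 61, 62} × {x44} = {(60,x44), (61,x44), (62,x44)}
  {62} × {x43, x44, x45} = {(62,x43), (62,x44), (62,x45)}
  {60, 62} × {x43, x44} = {(60,x43), (60,x44), (62,x43), (62,x44)}
  {60, 62} × {x43, x45} = {(60,x43), (60,x45), (62,x43), (62,x45)}
  {60, 62} × {x43, x44, x45} = {(60,x43), (60,x44), (60,x45), (62,x43), (62,x44), (62,x45)}
  {60, 61, 62} × {x43, x44} = {(60,x43), (60,x44), (61,x43), (61,x44), (62,x43), (62,x44)}
  {60, 61, 62} × {x43, x45} = {(60,x43), (60,x45), (61,x43), (61,x45), (62,x43), (62,x45)}
  {60, 61, 62} × {x43, x44, x45} = {(60,x43), (60,x44), (60,x45), (61,x43), (61,x44), (61,x45), (62,x43), (62,x44), (62,x45)}
These 16 distinct sets form the basis B.
Close under arbitrary unions to get τ_{X×Y}; counting gives |τ_{X×Y}| = 40.


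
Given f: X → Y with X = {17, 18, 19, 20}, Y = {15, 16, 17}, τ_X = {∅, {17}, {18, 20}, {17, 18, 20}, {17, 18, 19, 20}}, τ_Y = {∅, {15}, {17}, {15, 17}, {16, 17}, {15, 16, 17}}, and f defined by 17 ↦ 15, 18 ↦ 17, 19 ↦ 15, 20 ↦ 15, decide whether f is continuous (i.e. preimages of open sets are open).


f is NOT continuous.

Compute f^{-1}(U) for each U ∈ τ_Y:
  U = ∅: f^{-1}(U) = ∅ ∈ τ_X ✓.
  U = {15}: f^{-1}(U) = {17, 19, 20} ∉ τ_X ✗.
  U = {17}: f^{-1}(U) = {18} ∉ τ_X ✗.
  U = {15, 17}: f^{-1}(U) = {17, 18, 19, 20} ∈ τ_X ✓.
  U = {16, 17}: f^{-1}(U) = {18} ∉ τ_X ✗.
  U = {15, 16, 17}: f^{-1}(U) = {17, 18, 19, 20} ∈ τ_X ✓.
Found U = {15} with f^{-1}(U) = {17, 19, 20} not in τ_X. Therefore f is NOT continuous.


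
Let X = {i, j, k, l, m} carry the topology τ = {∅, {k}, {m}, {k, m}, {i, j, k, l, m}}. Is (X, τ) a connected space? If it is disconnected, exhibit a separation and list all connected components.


(X, τ) is connected.

Find clopen sets (U ∈ τ with X ∖ U ∈ τ):
  U = ∅, X ∖ U = {i, j, k, l, m} — both open, so U is clopen.
  U = {i, j, k, l, m}, X ∖ U = ∅ — both open, so U is clopen.
Only trivial clopens (∅ and X) exist, so (X, τ) is connected.
Compute connected components by grouping points that agree on all clopens:
  component: {i, j, k, l, m}


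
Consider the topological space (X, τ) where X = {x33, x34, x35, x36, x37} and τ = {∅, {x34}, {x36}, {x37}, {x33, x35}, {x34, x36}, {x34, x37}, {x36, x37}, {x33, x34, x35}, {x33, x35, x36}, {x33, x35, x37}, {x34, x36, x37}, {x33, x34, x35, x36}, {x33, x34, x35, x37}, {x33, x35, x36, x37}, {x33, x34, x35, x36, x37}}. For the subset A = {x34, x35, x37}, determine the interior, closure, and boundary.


int(A) = {x34, x37}, cl(A) = {x33, x34, x35, x37}, ∂A = {x33, x35}.

Closed sets in (X, τ) are complements of opens:
  closed(X, τ) = {∅, {x34}, {x36}, {x37}, {x33, x35}, {x34, x36}, {x34, x37}, {x36, x37}, {x33, x34, x35}, {x33, x35, x36}, {x33, x35, x37}, {x34, x36, x37}, {x33, x34, x35, x36}, {x33, x34, x35, x37}, {x33, x35, x36, x37}, {x33, x34, x35, x36, x37}}.
int(A) = ⋃ {U ∈ τ : U ⊆ A}. Opens contained in A: ∅, {x34}, {x37}, {x34, x37}.
Taking the union of these: int(A) = {x34, x37}.
cl(A) = ⋂ {C closed : A ⊆ C}. Closed sets containing A: {x33, x34, x35, x37}, {x33, x34, x35, x36, x37}.
Intersecting these: cl(A) = {x33, x34, x35, x37}.
∂A = cl(A) ∖ int(A) = {x33, x34, x35, x37} ∖ {x34, x37} = {x33, x35}.


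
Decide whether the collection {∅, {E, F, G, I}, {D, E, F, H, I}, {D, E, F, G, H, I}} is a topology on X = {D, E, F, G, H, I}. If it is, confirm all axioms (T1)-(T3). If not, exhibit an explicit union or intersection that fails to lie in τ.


τ is NOT a topology on X.

Axiom (T1): ∅ ∈ τ? Yes; X ∈ τ? Yes.
Axiom (T2/T3): check pairwise unions and intersections of members of τ.
Counterexample for (T3): {E, F, G, I} ∩ {D, E, F, H, I} = {E, F, I} ∉ τ. Therefore τ is NOT a topology.


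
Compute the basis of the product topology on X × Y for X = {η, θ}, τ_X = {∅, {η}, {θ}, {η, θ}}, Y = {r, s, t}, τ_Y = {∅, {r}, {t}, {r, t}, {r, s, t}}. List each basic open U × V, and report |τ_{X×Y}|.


Basis B = {∅ × ∅, {η} × {r}, {η} × {t}, {θ} × {r}, {θ} × {t}, {η} × {r, t}, {η, θ} × {r}, {η, θ} × {t}, {θ} × {r, t}, {η} × {r, s, t}, {θ} × {r, s, t}, {η, θ} × {r, t}, {η, θ} × {r, s, t}}; |τ_{X×Y}| = 25.

Enumerate products U × V with U ∈ τ_X, V ∈ τ_Y (deduplicated):
  ∅ × ∅ = {} (∅)
  {η} × {r} = {(η,r)}
  {η} × {t} = {(η,t)}
  {θ} × {r} = {(θ,r)}
  {θ} × {t} = {(θ,t)}
  {η} × {r, t} = {(η,r), (η,t)}
  {η, θ} × {r} = {(η,r), (θ,r)}
  {η, θ} × {t} = {(η,t), (θ,t)}
  {θ} × {r, t} = {(θ,r), (θ,t)}
  {η} × {r, s, t} = {(η,r), (η,s), (η,t)}
  {θ} × {r, s, t} = {(θ,r), (θ,s), (θ,t)}
  {η, θ} × {r, t} = {(η,r), (η,t), (θ,r), (θ,t)}
  {η, θ} × {r, s, t} = {(η,r), (η,s), (η,t), (θ,r), (θ,s), (θ,t)}
These 13 distinct sets form the basis B.
Close under arbitrary unions to get τ_{X×Y}; counting gives |τ_{X×Y}| = 25.


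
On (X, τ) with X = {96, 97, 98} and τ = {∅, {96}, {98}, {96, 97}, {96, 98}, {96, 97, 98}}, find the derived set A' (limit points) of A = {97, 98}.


A' = ∅

For each x ∈ X, list the open sets U ∈ τ with x ∈ U, then check whether U ∩ (A ∖ {x}) ≠ ∅ for every such U.
  x = 96: open {96} ∋ x has {96} ∩ (A ∖ {96}) = ∅, so x is NOT a limit point.
  x = 97: open {96, 97} ∋ x has {96, 97} ∩ (A ∖ {97}) = ∅, so x is NOT a limit point.
  x = 98: open {98} ∋ x has {98} ∩ (A ∖ {98}) = ∅, so x is NOT a limit point.
Collecting: A' = ∅.


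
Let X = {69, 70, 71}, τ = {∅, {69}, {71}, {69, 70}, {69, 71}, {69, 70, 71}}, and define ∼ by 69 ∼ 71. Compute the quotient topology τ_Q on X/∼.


X/∼ = {[69=71], [70]}; |τ_Q| = 3.

Equivalence classes: [69=71], [70].
Quotient map π: X → X/∼ sends 69 ↦ [69=71], 70 ↦ [70], 71 ↦ [69=71].
For each subset V ⊆ X/∼, compute π^{-1}(V) ⊆ X and check whether π^{-1}(V) ∈ τ. V is open in τ_Q iff π^{-1}(V) ∈ τ.
  V = {}: π^{-1}(V) = ∅ ∈ τ ✓.
  V = {[69=71]}: π^{-1}(V) = {69, 71} ∈ τ ✓.
  V = {[70]}: π^{-1}(V) = {70} ∉ τ ✗.
  V = {[69=71], [70]}: π^{-1}(V) = {69, 70, 71} ∈ τ ✓.
Open sets in the quotient: τ_Q = {{}, {[69=71]}, {[69=71], [70]}} (3 elements).


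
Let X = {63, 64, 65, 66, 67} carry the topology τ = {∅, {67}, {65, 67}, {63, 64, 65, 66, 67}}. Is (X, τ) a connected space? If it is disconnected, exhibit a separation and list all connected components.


(X, τ) is connected.

Find clopen sets (U ∈ τ with X ∖ U ∈ τ):
  U = ∅, X ∖ U = {63, 64, 65, 66, 67} — both open, so U is clopen.
  U = {63, 64, 65, 66, 67}, X ∖ U = ∅ — both open, so U is clopen.
Only trivial clopens (∅ and X) exist, so (X, τ) is connected.
Compute connected components by grouping points that agree on all clopens:
  component: {63, 64, 65, 66, 67}


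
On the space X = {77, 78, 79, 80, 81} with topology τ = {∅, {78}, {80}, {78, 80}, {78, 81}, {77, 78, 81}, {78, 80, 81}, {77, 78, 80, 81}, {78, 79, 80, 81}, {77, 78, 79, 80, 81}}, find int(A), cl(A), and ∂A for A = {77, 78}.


int(A) = {78}, cl(A) = {77, 78, 79, 81}, ∂A = {77, 79, 81}.

Closed sets in (X, τ) are complements of opens:
  closed(X, τ) = {∅, {77}, {79}, {77, 79}, {79, 80}, {77, 79, 80}, {77, 79, 81}, {77, 78, 79, 81}, {77, 79, 80, 81}, {77, 78, 79, 80, 81}}.
int(A) = ⋃ {U ∈ τ : U ⊆ A}. Opens contained in A: ∅, {78}.
Taking the union of these: int(A) = {78}.
cl(A) = ⋂ {C closed : A ⊆ C}. Closed sets containing A: {77, 78, 79, 81}, {77, 78, 79, 80, 81}.
Intersecting these: cl(A) = {77, 78, 79, 81}.
∂A = cl(A) ∖ int(A) = {77, 78, 79, 81} ∖ {78} = {77, 79, 81}.


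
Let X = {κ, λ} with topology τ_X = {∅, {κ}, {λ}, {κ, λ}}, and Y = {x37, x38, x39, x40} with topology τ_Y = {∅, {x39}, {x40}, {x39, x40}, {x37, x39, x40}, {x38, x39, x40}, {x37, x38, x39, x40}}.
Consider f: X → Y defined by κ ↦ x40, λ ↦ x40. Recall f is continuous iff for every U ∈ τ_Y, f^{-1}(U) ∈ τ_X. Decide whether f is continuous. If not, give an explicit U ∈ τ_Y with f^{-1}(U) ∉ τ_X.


f IS continuous.

Compute f^{-1}(U) for each U ∈ τ_Y:
  U = ∅: f^{-1}(U) = ∅ ∈ τ_X ✓.
  U = {x39}: f^{-1}(U) = ∅ ∈ τ_X ✓.
  U = {x40}: f^{-1}(U) = {κ, λ} ∈ τ_X ✓.
  U = {x39, x40}: f^{-1}(U) = {κ, λ} ∈ τ_X ✓.
  U = {x37, x39, x40}: f^{-1}(U) = {κ, λ} ∈ τ_X ✓.
  U = {x38, x39, x40}: f^{-1}(U) = {κ, λ} ∈ τ_X ✓.
  U = {x37, x38, x39, x40}: f^{-1}(U) = {κ, λ} ∈ τ_X ✓.
Every preimage lies in τ_X, so f IS continuous.


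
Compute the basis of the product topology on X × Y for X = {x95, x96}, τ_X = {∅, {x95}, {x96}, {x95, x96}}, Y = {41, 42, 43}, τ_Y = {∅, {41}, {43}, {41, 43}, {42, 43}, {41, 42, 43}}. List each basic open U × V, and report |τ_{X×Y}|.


Basis B = {∅ × ∅, {x95} × {41}, {x95} × {43}, {x96} × {41}, {x96} × {43}, {x95} × {41, 43}, {x95, x96} × {41}, {x95} × {42, 43}, {x95, x96} × {43}, {x96} × {41, 43}, {x96} × {42, 43}, {x95} × {41, 42, 43}, {x96} × {41, 42, 43}, {x95, x96} × {41, 43}, {x95, x96} × {42, 43}, {x95, x96} × {41, 42, 43}}; |τ_{X×Y}| = 36.

Enumerate products U × V with U ∈ τ_X, V ∈ τ_Y (deduplicated):
  ∅ × ∅ = {} (∅)
  {x95} × {41} = {(x95,41)}
  {x95} × {43} = {(x95,43)}
  {x96} × {41} = {(x96,41)}
  {x96} × {43} = {(x96,43)}
  {x95} × {41, 43} = {(x95,41), (x95,43)}
  {x95, x96} × {41} = {(x95,41), (x96,41)}
  {x95} × {42, 43} = {(x95,42), (x95,43)}
  {x95, x96} × {43} = {(x95,43), (x96,43)}
  {x96} × {41, 43} = {(x96,41), (x96,43)}
  {x96} × {42, 43} = {(x96,42), (x96,43)}
  {x95} × {41, 42, 43} = {(x95,41), (x95,42), (x95,43)}
  {x96} × {41, 42, 43} = {(x96,41), (x96,42), (x96,43)}
  {x95, x96} × {41, 43} = {(x95,41), (x95,43), (x96,41), (x96,43)}
  {x95, x96} × {42, 43} = {(x95,42), (x95,43), (x96,42), (x96,43)}
  {x95, x96} × {41, 42, 43} = {(x95,41), (x95,42), (x95,43), (x96,41), (x96,42), (x96,43)}
These 16 distinct sets form the basis B.
Close under arbitrary unions to get τ_{X×Y}; counting gives |τ_{X×Y}| = 36.


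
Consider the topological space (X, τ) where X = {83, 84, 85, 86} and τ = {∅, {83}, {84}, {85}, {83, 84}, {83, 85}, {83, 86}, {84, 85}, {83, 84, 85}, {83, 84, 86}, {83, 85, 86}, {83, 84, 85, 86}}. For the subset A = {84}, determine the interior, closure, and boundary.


int(A) = {84}, cl(A) = {84}, ∂A = ∅.

Closed sets in (X, τ) are complements of opens:
  closed(X, τ) = {∅, {84}, {85}, {86}, {83, 86}, {84, 85}, {84, 86}, {85, 86}, {83, 84, 86}, {83, 85, 86}, {84, 85, 86}, {83, 84, 85, 86}}.
int(A) = ⋃ {U ∈ τ : U ⊆ A}. Opens contained in A: ∅, {84}.
Taking the union of these: int(A) = {84}.
cl(A) = ⋂ {C closed : A ⊆ C}. Closed sets containing A: {84}, {84, 85}, {84, 86}, {83, 84, 86}, {84, 85, 86}, {83, 84, 85, 86}.
Intersecting these: cl(A) = {84}.
∂A = cl(A) ∖ int(A) = {84} ∖ {84} = ∅.
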